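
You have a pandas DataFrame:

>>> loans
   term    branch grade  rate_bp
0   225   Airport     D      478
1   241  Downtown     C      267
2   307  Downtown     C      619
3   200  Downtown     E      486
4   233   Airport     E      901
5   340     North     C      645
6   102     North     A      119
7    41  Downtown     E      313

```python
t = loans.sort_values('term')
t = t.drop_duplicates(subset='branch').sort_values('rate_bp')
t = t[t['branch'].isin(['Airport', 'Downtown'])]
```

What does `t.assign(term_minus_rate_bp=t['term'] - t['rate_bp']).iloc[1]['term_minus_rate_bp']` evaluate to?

-253

sort by term:
   term    branch grade  rate_bp
7    41  Downtown     E      313
6   102     North     A      119
3   200  Downtown     E      486
0   225   Airport     D      478
4   233   Airport     E      901
1   241  Downtown     C      267
2   307  Downtown     C      619
5   340     North     C      645
drop duplicate branch (keep=first):
   term    branch grade  rate_bp
7    41  Downtown     E      313
6   102     North     A      119
0   225   Airport     D      478
sort by rate_bp:
   term    branch grade  rate_bp
6   102     North     A      119
7    41  Downtown     E      313
0   225   Airport     D      478
filter rows where branch in ['Airport', 'Downtown']:
   term    branch grade  rate_bp
7    41  Downtown     E      313
0   225   Airport     D      478
add column term_minus_rate_bp = t['term'] - t['rate_bp']:
   term    branch grade  rate_bp  term_minus_rate_bp
7    41  Downtown     E      313                -272
0   225   Airport     D      478                -253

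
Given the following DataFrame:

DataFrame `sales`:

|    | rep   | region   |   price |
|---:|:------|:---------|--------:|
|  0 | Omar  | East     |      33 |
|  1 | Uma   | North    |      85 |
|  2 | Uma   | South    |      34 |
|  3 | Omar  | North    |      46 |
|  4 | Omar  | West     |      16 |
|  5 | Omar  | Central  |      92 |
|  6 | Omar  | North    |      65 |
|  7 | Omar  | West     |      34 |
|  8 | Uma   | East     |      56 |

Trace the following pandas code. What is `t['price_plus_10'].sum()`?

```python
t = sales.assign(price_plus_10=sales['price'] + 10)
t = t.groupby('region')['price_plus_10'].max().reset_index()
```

add column price_plus_10 = sales['price'] + 10:
    rep   region  price  price_plus_10
0  Omar     East     33             43
1   Uma    North     85             95
2   Uma    South     34             44
3  Omar    North     46             56
4  Omar     West     16             26
5  Omar  Central     92            102
6  Omar    North     65             75
7  Omar     West     34             44
8   Uma     East     56             66
group by region, max of price_plus_10:
region
Central    102
East        66
North       95
South       44
West        44
Name: price_plus_10, dtype: int64
reset_index():
    region  price_plus_10
0  Central            102
1     East             66
2    North             95
3    South             44
4     West             44
Hence 351.

351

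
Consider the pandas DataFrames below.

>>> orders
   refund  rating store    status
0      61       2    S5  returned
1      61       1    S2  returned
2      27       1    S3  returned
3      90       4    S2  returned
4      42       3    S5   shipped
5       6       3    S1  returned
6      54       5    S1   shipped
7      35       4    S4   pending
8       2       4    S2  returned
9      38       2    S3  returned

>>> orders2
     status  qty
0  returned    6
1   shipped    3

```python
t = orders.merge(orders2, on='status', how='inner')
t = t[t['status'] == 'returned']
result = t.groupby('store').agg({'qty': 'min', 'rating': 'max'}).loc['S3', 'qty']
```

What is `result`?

merge on 'status' (how='inner') → 9 rows:
   refund  rating store    status  qty
0      61       2    S5  returned    6
1      61       1    S2  returned    6
2      27       1    S3  returned    6
3      90       4    S2  returned    6
4      42       3    S5   shipped    3
5       6       3    S1  returned    6
6      54       5    S1   shipped    3
7       2       4    S2  returned    6
8      38       2    S3  returned    6
filter rows where status == 'returned':
   refund  rating store    status  qty
0      61       2    S5  returned    6
1      61       1    S2  returned    6
2      27       1    S3  returned    6
3      90       4    S2  returned    6
5       6       3    S1  returned    6
7       2       4    S2  returned    6
8      38       2    S3  returned    6
group by store: min(qty), max(rating):
       qty  rating
store             
S1       6       3
S2       6       4
S3       6       2
S5       6       2

6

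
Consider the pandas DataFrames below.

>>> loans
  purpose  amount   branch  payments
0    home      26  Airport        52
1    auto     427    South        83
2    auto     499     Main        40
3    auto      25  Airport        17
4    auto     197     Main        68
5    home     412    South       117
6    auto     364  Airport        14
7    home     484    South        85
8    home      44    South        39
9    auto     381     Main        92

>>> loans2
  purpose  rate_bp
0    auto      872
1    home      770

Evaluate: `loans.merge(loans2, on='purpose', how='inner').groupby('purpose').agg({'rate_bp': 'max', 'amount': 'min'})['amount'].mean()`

25.5

merge on 'purpose' (how='inner') → 10 rows:
  purpose  amount   branch  payments  rate_bp
0    home      26  Airport        52      770
1    auto     427    South        83      872
2    auto     499     Main        40      872
3    auto      25  Airport        17      872
4    auto     197     Main        68      872
5    home     412    South       117      770
6    auto     364  Airport        14      872
7    home     484    South        85      770
8    home      44    South        39      770
9    auto     381     Main        92      872
group by purpose: max(rate_bp), min(amount):
         rate_bp  amount
purpose                 
auto         872      25
home         770      26
Hence 25.5.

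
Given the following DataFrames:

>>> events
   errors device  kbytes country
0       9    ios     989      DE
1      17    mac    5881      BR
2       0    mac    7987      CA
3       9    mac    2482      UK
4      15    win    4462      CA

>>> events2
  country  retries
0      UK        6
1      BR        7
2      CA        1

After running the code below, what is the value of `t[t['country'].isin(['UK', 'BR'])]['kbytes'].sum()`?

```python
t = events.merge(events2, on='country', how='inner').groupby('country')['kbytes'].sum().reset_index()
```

8363

merge on 'country' (how='inner') → 4 rows:
   errors device  kbytes country  retries
0      17    mac    5881      BR        7
1       0    mac    7987      CA        1
2       9    mac    2482      UK        6
3      15    win    4462      CA        1
group by country, sum of kbytes:
country
BR     5881
CA    12449
UK     2482
Name: kbytes, dtype: int64
reset_index():
  country  kbytes
0      BR    5881
1      CA   12449
2      UK    2482
filter rows where country in ['UK', 'BR']:
  country  kbytes
0      BR    5881
2      UK    2482
Taking the sum of column 'kbytes' gives 8363.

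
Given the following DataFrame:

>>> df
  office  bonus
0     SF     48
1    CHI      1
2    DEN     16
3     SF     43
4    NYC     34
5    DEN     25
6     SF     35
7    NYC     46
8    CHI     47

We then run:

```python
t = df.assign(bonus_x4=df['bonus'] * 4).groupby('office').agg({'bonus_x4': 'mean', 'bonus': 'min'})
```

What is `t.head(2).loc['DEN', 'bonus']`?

add column bonus_x4 = df['bonus'] * 4:
  office  bonus  bonus_x4
0     SF     48       192
1    CHI      1         4
2    DEN     16        64
3     SF     43       172
4    NYC     34       136
5    DEN     25       100
6     SF     35       140
7    NYC     46       184
8    CHI     47       188
group by office: mean(bonus_x4), min(bonus):
        bonus_x4  bonus
office                 
CHI         96.0      1
DEN         82.0     16
NYC        160.0     34
SF         168.0     35
take first 2 rows:
        bonus_x4  bonus
office                 
CHI         96.0      1
DEN         82.0     16

16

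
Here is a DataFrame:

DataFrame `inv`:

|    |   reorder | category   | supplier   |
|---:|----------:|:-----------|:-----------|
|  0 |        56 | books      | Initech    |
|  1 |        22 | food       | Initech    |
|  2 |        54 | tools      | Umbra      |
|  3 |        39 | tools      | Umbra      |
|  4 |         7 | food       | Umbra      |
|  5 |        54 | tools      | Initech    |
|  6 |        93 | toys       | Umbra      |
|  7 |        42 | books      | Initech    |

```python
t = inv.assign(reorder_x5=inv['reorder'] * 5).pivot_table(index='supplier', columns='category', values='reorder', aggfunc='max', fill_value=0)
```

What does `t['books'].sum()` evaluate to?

56

add column reorder_x5 = inv['reorder'] * 5:
   reorder category supplier  reorder_x5
0       56    books  Initech         280
1       22     food  Initech         110
2       54    tools    Umbra         270
3       39    tools    Umbra         195
4        7     food    Umbra          35
5       54    tools  Initech         270
6       93     toys    Umbra         465
7       42    books  Initech         210
pivot: rows=supplier, cols=category, max(reorder):
category  books  food  tools  toys
supplier                          
Initech      56    22     54     0
Umbra         0     7     54    93
The sum of column 'books' is 56.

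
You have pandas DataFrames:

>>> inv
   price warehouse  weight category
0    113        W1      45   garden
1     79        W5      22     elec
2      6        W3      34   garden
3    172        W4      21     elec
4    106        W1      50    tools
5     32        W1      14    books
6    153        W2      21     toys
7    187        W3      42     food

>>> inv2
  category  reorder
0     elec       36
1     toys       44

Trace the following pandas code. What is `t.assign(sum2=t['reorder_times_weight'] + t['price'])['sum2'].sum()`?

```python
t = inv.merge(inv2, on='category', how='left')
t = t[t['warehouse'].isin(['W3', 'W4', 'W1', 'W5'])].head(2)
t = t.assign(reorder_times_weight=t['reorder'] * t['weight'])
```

merge on 'category' (how='left') → 8 rows:
   price warehouse  weight category  reorder
0    113        W1      45   garden      NaN
1     79        W5      22     elec     36.0
2      6        W3      34   garden      NaN
3    172        W4      21     elec     36.0
4    106        W1      50    tools      NaN
5     32        W1      14    books      NaN
6    153        W2      21     toys     44.0
7    187        W3      42     food      NaN
filter rows where warehouse in ['W3', 'W4', 'W1', 'W5']:
   price warehouse  weight category  reorder
0    113        W1      45   garden      NaN
1     79        W5      22     elec     36.0
2      6        W3      34   garden      NaN
3    172        W4      21     elec     36.0
4    106        W1      50    tools      NaN
5     32        W1      14    books      NaN
7    187        W3      42     food      NaN
take first 2 rows:
   price warehouse  weight category  reorder
0    113        W1      45   garden      NaN
1     79        W5      22     elec     36.0
add column reorder_times_weight = t['reorder'] * t['weight']:
   price warehouse  weight category  reorder  reorder_times_weight
0    113        W1      45   garden      NaN                   NaN
1     79        W5      22     elec     36.0                 792.0
add column sum2 = t['reorder_times_weight'] + t['price']:
   price warehouse  weight category  reorder  reorder_times_weight   sum2
0    113        W1      45   garden      NaN                   NaN    NaN
1     79        W5      22     elec     36.0                 792.0  871.0
So sum() = 871.0.

871.0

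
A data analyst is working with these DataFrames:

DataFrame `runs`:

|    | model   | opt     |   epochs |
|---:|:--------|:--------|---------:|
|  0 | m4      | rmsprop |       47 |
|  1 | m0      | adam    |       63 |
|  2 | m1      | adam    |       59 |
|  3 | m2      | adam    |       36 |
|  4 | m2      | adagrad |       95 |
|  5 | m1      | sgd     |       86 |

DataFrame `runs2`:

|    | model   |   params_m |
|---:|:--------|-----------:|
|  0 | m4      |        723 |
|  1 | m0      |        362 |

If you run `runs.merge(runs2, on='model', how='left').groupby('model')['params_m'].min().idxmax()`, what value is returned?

merge on 'model' (how='left') → 6 rows:
  model      opt  epochs  params_m
0    m4  rmsprop      47     723.0
1    m0     adam      63     362.0
2    m1     adam      59       NaN
3    m2     adam      36       NaN
4    m2  adagrad      95       NaN
5    m1      sgd      86       NaN
group by model, min of params_m:
model
m0    362.0
m1      NaN
m2      NaN
m4    723.0
Name: params_m, dtype: float64
label with the largest value → m4

m4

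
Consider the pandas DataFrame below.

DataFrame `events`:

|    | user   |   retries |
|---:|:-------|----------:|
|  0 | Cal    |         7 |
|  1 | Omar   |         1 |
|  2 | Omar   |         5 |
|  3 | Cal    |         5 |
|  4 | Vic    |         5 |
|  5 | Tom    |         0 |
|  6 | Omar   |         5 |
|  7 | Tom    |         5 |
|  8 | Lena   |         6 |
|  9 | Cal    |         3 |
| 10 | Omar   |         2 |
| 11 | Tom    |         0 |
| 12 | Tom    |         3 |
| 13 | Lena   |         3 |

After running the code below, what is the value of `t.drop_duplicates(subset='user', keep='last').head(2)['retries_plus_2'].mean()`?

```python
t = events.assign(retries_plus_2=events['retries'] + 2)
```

add column retries_plus_2 = events['retries'] + 2:
    user  retries  retries_plus_2
0    Cal        7               9
1   Omar        1               3
2   Omar        5               7
3    Cal        5               7
4    Vic        5               7
5    Tom        0               2
6   Omar        5               7
7    Tom        5               7
8   Lena        6               8
9    Cal        3               5
10  Omar        2               4
11   Tom        0               2
12   Tom        3               5
13  Lena        3               5
drop duplicate user (keep=last):
    user  retries  retries_plus_2
4    Vic        5               7
9    Cal        3               5
10  Omar        2               4
12   Tom        3               5
13  Lena        3               5
take first 2 rows:
  user  retries  retries_plus_2
4  Vic        5               7
9  Cal        3               5
Taking the mean of column 'retries_plus_2' gives 6.0.

6.0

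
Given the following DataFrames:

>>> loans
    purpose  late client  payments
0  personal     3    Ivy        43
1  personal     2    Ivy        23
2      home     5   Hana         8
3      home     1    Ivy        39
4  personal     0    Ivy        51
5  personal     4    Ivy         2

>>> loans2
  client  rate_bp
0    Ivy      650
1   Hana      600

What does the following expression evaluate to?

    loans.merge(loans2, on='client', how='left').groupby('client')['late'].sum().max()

10

merge on 'client' (how='left') → 6 rows:
    purpose  late client  payments  rate_bp
0  personal     3    Ivy        43      650
1  personal     2    Ivy        23      650
2      home     5   Hana         8      600
3      home     1    Ivy        39      650
4  personal     0    Ivy        51      650
5  personal     4    Ivy         2      650
group by client, sum of late:
client
Hana     5
Ivy     10
Name: late, dtype: int64
max of the resulting series → 10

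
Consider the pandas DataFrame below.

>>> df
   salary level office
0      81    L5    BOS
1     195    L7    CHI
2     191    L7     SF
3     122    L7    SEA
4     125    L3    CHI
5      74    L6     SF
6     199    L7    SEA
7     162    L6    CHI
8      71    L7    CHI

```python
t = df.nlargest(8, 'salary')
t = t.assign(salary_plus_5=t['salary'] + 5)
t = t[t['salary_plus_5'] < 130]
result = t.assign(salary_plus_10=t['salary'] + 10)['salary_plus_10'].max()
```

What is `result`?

take 8 rows with largest salary:
   salary level office
6     199    L7    SEA
1     195    L7    CHI
2     191    L7     SF
7     162    L6    CHI
4     125    L3    CHI
3     122    L7    SEA
0      81    L5    BOS
5      74    L6     SF
add column salary_plus_5 = t['salary'] + 5:
   salary level office  salary_plus_5
6     199    L7    SEA            204
1     195    L7    CHI            200
2     191    L7     SF            196
7     162    L6    CHI            167
4     125    L3    CHI            130
3     122    L7    SEA            127
0      81    L5    BOS             86
5      74    L6     SF             79
filter rows where salary_plus_5 < 130:
   salary level office  salary_plus_5
3     122    L7    SEA            127
0      81    L5    BOS             86
5      74    L6     SF             79
add column salary_plus_10 = t['salary'] + 10:
   salary level office  salary_plus_5  salary_plus_10
3     122    L7    SEA            127             132
0      81    L5    BOS             86              91
5      74    L6     SF             79              84

132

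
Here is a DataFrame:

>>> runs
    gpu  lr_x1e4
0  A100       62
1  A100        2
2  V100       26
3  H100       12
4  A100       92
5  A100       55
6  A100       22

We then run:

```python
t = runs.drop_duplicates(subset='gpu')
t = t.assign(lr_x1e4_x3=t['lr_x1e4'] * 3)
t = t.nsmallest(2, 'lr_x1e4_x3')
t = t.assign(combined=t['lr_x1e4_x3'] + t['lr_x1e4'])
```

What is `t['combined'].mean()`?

76.0

drop duplicate gpu (keep=first):
    gpu  lr_x1e4
0  A100       62
2  V100       26
3  H100       12
add column lr_x1e4_x3 = t['lr_x1e4'] * 3:
    gpu  lr_x1e4  lr_x1e4_x3
0  A100       62         186
2  V100       26          78
3  H100       12          36
take 2 rows with smallest lr_x1e4_x3:
    gpu  lr_x1e4  lr_x1e4_x3
3  H100       12          36
2  V100       26          78
add column combined = t['lr_x1e4_x3'] + t['lr_x1e4']:
    gpu  lr_x1e4  lr_x1e4_x3  combined
3  H100       12          36        48
2  V100       26          78       104
So mean() = 76.0.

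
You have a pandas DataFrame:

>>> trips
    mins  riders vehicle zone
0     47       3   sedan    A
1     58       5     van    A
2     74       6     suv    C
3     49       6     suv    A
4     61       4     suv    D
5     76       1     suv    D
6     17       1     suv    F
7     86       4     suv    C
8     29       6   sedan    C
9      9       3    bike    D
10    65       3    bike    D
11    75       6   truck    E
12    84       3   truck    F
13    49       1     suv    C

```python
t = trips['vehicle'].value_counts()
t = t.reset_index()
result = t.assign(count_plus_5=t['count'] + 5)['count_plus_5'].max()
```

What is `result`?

value_counts of vehicle:
vehicle
suv      7
sedan    2
bike     2
truck    2
van      1
Name: count, dtype: int64
reset_index():
  vehicle  count
0     suv      7
1   sedan      2
2    bike      2
3   truck      2
4     van      1
add column count_plus_5 = t['count'] + 5:
  vehicle  count  count_plus_5
0     suv      7            12
1   sedan      2             7
2    bike      2             7
3   truck      2             7
4     van      1             6

12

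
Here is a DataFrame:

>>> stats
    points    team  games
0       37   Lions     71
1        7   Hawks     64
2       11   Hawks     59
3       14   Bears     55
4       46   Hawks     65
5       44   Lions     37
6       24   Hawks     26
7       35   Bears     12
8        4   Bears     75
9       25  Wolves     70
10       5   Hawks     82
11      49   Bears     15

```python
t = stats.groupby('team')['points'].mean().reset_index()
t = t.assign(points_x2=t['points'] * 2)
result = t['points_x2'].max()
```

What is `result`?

81.0

group by team, mean of points:
team
Bears     25.5
Hawks     18.6
Lions     40.5
Wolves    25.0
Name: points, dtype: float64
reset_index():
     team  points
0   Bears    25.5
1   Hawks    18.6
2   Lions    40.5
3  Wolves    25.0
add column points_x2 = t['points'] * 2:
     team  points  points_x2
0   Bears    25.5       51.0
1   Hawks    18.6       37.2
2   Lions    40.5       81.0
3  Wolves    25.0       50.0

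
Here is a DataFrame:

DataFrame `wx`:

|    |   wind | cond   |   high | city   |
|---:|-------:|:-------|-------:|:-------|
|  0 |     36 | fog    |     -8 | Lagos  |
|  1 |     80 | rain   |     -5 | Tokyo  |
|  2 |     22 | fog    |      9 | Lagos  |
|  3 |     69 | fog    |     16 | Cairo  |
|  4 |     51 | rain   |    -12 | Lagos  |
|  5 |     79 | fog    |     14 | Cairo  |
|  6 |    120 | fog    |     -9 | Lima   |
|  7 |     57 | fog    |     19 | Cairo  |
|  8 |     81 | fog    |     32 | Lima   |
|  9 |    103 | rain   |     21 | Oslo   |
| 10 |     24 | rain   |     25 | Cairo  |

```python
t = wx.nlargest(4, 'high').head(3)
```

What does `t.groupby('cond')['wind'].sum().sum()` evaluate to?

208

take 4 rows with largest high:
    wind  cond  high   city
8     81   fog    32   Lima
10    24  rain    25  Cairo
9    103  rain    21   Oslo
7     57   fog    19  Cairo
take first 3 rows:
    wind  cond  high   city
8     81   fog    32   Lima
10    24  rain    25  Cairo
9    103  rain    21   Oslo
group by cond, sum of wind:
cond
fog      81
rain    127
Name: wind, dtype: int64
Then the sum of the resulting series: 208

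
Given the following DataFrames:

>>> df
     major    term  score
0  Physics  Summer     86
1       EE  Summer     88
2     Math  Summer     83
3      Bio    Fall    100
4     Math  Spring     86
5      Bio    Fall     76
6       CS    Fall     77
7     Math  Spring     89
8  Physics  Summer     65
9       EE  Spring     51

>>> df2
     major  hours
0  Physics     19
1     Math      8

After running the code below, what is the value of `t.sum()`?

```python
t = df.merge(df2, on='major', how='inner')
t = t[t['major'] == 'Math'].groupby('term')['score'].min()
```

169

merge on 'major' (how='inner') → 5 rows:
     major    term  score  hours
0  Physics  Summer     86     19
1     Math  Summer     83      8
2     Math  Spring     86      8
3     Math  Spring     89      8
4  Physics  Summer     65     19
filter rows where major == 'Math':
  major    term  score  hours
1  Math  Summer     83      8
2  Math  Spring     86      8
3  Math  Spring     89      8
group by term, min of score:
term
Spring    86
Summer    83
Name: score, dtype: int64
So sum() = 169.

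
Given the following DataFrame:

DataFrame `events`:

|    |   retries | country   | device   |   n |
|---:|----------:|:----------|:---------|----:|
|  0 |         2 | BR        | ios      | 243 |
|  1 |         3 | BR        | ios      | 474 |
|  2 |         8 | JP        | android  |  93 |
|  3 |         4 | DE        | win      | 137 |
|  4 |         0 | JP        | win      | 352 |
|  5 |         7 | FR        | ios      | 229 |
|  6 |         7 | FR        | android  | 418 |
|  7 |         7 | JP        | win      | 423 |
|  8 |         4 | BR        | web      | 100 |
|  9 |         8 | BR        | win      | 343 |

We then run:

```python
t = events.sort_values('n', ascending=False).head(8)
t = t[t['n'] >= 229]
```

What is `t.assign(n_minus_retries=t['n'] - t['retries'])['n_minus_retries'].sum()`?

2448

sort by n descending:
   retries country   device    n
1        3      BR      ios  474
7        7      JP      win  423
6        7      FR  android  418
4        0      JP      win  352
9        8      BR      win  343
0        2      BR      ios  243
5        7      FR      ios  229
3        4      DE      win  137
8        4      BR      web  100
2        8      JP  android   93
take first 8 rows:
   retries country   device    n
1        3      BR      ios  474
7        7      JP      win  423
6        7      FR  android  418
4        0      JP      win  352
9        8      BR      win  343
0        2      BR      ios  243
5        7      FR      ios  229
3        4      DE      win  137
filter rows where n >= 229:
   retries country   device    n
1        3      BR      ios  474
7        7      JP      win  423
6        7      FR  android  418
4        0      JP      win  352
9        8      BR      win  343
0        2      BR      ios  243
5        7      FR      ios  229
add column n_minus_retries = t['n'] - t['retries']:
   retries country   device    n  n_minus_retries
1        3      BR      ios  474              471
7        7      JP      win  423              416
6        7      FR  android  418              411
4        0      JP      win  352              352
9        8      BR      win  343              335
0        2      BR      ios  243              241
5        7      FR      ios  229              222
Reading off the sum of column 'n_minus_retries', we get 2448.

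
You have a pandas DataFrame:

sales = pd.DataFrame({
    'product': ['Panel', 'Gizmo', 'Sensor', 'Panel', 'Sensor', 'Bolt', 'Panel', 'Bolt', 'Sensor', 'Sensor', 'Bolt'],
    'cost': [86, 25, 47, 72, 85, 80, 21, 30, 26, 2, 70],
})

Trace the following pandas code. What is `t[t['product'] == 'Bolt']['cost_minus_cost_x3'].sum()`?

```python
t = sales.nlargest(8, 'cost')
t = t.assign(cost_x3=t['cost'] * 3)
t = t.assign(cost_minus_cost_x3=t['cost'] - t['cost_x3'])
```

take 8 rows with largest cost:
   product  cost
0    Panel    86
4   Sensor    85
5     Bolt    80
3    Panel    72
10    Bolt    70
2   Sensor    47
7     Bolt    30
8   Sensor    26
add column cost_x3 = t['cost'] * 3:
   product  cost  cost_x3
0    Panel    86      258
4   Sensor    85      255
5     Bolt    80      240
3    Panel    72      216
10    Bolt    70      210
2   Sensor    47      141
7     Bolt    30       90
8   Sensor    26       78
add column cost_minus_cost_x3 = t['cost'] - t['cost_x3']:
   product  cost  cost_x3  cost_minus_cost_x3
0    Panel    86      258                -172
4   Sensor    85      255                -170
5     Bolt    80      240                -160
3    Panel    72      216                -144
10    Bolt    70      210                -140
2   Sensor    47      141                 -94
7     Bolt    30       90                 -60
8   Sensor    26       78                 -52
filter rows where product == 'Bolt':
   product  cost  cost_x3  cost_minus_cost_x3
5     Bolt    80      240                -160
10    Bolt    70      210                -140
7     Bolt    30       90                 -60
Hence -360.

-360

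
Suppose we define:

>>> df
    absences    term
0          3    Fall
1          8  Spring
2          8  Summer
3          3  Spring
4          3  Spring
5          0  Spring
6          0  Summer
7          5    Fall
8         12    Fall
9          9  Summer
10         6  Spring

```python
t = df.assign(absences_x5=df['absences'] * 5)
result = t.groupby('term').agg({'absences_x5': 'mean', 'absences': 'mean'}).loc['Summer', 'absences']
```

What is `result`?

add column absences_x5 = df['absences'] * 5:
    absences    term  absences_x5
0          3    Fall           15
1          8  Spring           40
2          8  Summer           40
3          3  Spring           15
4          3  Spring           15
5          0  Spring            0
6          0  Summer            0
7          5    Fall           25
8         12    Fall           60
9          9  Summer           45
10         6  Spring           30
group by term: mean(absences_x5), mean(absences):
        absences_x5  absences
term                         
Fall      33.333333  6.666667
Spring    20.000000  4.000000
Summer    28.333333  5.666667
Hence 5.66666666667.

5.66666666667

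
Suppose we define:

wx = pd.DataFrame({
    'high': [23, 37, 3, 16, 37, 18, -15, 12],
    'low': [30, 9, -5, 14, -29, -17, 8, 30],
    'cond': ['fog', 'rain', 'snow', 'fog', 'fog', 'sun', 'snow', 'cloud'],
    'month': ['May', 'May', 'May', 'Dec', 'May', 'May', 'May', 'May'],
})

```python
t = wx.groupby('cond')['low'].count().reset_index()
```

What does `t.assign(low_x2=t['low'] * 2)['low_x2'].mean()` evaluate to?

3.2

group by cond, count of low:
cond
cloud    1
fog      3
rain     1
snow     2
sun      1
Name: low, dtype: int64
reset_index():
    cond  low
0  cloud    1
1    fog    3
2   rain    1
3   snow    2
4    sun    1
add column low_x2 = t['low'] * 2:
    cond  low  low_x2
0  cloud    1       2
1    fog    3       6
2   rain    1       2
3   snow    2       4
4    sun    1       2
Reading off the mean of column 'low_x2', we get 3.2.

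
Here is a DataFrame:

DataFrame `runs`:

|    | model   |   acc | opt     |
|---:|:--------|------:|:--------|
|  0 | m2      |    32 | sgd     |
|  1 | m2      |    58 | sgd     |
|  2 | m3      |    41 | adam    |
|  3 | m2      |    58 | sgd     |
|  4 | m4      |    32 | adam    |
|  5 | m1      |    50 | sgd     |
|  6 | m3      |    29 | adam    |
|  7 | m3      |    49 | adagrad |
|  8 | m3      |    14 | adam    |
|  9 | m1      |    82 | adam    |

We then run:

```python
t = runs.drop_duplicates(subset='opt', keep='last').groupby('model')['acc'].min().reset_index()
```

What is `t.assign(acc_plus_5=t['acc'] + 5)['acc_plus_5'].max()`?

55

drop duplicate opt (keep=last):
  model  acc      opt
5    m1   50      sgd
7    m3   49  adagrad
9    m1   82     adam
group by model, min of acc:
model
m1    50
m3    49
Name: acc, dtype: int64
reset_index():
  model  acc
0    m1   50
1    m3   49
add column acc_plus_5 = t['acc'] + 5:
  model  acc  acc_plus_5
0    m1   50          55
1    m3   49          54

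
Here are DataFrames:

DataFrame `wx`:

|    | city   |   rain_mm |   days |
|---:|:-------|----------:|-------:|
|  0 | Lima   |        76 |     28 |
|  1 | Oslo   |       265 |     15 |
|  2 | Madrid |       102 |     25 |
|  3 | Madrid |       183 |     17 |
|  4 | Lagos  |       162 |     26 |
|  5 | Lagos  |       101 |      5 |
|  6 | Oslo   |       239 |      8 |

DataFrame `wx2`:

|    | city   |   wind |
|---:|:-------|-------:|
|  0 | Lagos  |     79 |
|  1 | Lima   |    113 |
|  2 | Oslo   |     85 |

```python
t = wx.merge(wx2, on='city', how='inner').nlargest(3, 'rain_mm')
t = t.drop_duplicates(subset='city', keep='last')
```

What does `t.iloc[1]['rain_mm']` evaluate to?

162

merge on 'city' (how='inner') → 5 rows:
    city  rain_mm  days  wind
0   Lima       76    28   113
1   Oslo      265    15    85
2  Lagos      162    26    79
3  Lagos      101     5    79
4   Oslo      239     8    85
take 3 rows with largest rain_mm:
    city  rain_mm  days  wind
1   Oslo      265    15    85
4   Oslo      239     8    85
2  Lagos      162    26    79
drop duplicate city (keep=last):
    city  rain_mm  days  wind
4   Oslo      239     8    85
2  Lagos      162    26    79
Reading off the value at position 1, column 'rain_mm', we get 162.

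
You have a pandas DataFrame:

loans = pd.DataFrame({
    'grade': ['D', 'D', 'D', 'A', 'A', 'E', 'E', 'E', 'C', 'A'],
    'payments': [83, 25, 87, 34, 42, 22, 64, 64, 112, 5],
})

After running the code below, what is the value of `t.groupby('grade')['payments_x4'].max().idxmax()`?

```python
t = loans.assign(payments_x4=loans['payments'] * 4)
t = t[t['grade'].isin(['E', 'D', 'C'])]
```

C

add column payments_x4 = loans['payments'] * 4:
  grade  payments  payments_x4
0     D        83          332
1     D        25          100
2     D        87          348
3     A        34          136
4     A        42          168
5     E        22           88
6     E        64          256
7     E        64          256
8     C       112          448
9     A         5           20
filter rows where grade in ['E', 'D', 'C']:
  grade  payments  payments_x4
0     D        83          332
1     D        25          100
2     D        87          348
5     E        22           88
6     E        64          256
7     E        64          256
8     C       112          448
group by grade, max of payments_x4:
grade
C    448
D    348
E    256
Name: payments_x4, dtype: int64
Taking the label with the largest value gives C.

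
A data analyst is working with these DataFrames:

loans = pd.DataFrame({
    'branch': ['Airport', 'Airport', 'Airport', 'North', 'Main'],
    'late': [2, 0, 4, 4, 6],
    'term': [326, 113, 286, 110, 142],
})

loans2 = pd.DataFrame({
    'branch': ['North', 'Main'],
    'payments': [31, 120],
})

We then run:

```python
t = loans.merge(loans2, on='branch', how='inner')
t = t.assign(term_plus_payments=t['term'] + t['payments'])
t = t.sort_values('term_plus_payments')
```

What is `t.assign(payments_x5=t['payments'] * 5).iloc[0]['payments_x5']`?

merge on 'branch' (how='inner') → 2 rows:
  branch  late  term  payments
0  North     4   110        31
1   Main     6   142       120
add column term_plus_payments = t['term'] + t['payments']:
  branch  late  term  payments  term_plus_payments
0  North     4   110        31                 141
1   Main     6   142       120                 262
sort by term_plus_payments:
  branch  late  term  payments  term_plus_payments
0  North     4   110        31                 141
1   Main     6   142       120                 262
add column payments_x5 = t['payments'] * 5:
  branch  late  term  payments  term_plus_payments  payments_x5
0  North     4   110        31                 141          155
1   Main     6   142       120                 262          600
So iloc[0]['payments_x5'] = 155.

155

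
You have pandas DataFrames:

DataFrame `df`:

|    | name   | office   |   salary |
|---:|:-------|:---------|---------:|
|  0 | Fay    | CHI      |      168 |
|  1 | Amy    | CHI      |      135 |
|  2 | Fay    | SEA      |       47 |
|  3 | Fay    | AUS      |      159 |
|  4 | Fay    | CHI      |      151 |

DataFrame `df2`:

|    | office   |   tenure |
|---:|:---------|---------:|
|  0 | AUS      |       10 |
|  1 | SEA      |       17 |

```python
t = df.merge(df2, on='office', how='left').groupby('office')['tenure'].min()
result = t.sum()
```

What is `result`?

merge on 'office' (how='left') → 5 rows:
  name office  salary  tenure
0  Fay    CHI     168     NaN
1  Amy    CHI     135     NaN
2  Fay    SEA      47    17.0
3  Fay    AUS     159    10.0
4  Fay    CHI     151     NaN
group by office, min of tenure:
office
AUS    10.0
CHI     NaN
SEA    17.0
Name: tenure, dtype: float64
So sum() = 27.0.

27.0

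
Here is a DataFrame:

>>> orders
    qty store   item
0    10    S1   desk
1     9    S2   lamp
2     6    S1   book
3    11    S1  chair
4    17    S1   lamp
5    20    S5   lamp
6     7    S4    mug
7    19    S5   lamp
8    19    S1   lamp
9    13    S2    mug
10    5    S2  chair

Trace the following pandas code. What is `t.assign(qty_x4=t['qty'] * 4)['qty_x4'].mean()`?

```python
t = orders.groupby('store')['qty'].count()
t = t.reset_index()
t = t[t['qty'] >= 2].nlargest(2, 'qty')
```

group by store, count of qty:
store
S1    5
S2    3
S4    1
S5    2
Name: qty, dtype: int64
reset_index():
  store  qty
0    S1    5
1    S2    3
2    S4    1
3    S5    2
filter rows where qty >= 2:
  store  qty
0    S1    5
1    S2    3
3    S5    2
take 2 rows with largest qty:
  store  qty
0    S1    5
1    S2    3
add column qty_x4 = t['qty'] * 4:
  store  qty  qty_x4
0    S1    5      20
1    S2    3      12
Taking the mean of column 'qty_x4' gives 16.0.

16.0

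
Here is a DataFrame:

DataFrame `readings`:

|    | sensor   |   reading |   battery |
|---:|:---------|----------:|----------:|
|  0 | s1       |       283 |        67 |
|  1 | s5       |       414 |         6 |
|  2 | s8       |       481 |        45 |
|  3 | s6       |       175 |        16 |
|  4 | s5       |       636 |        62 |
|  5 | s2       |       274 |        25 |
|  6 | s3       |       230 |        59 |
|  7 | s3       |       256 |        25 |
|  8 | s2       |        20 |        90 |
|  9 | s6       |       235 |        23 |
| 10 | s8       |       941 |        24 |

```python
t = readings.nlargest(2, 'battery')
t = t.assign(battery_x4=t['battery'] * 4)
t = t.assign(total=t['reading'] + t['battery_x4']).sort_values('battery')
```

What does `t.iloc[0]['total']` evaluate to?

551

take 2 rows with largest battery:
  sensor  reading  battery
8     s2       20       90
0     s1      283       67
add column battery_x4 = t['battery'] * 4:
  sensor  reading  battery  battery_x4
8     s2       20       90         360
0     s1      283       67         268
add column total = t['reading'] + t['battery_x4']:
  sensor  reading  battery  battery_x4  total
8     s2       20       90         360    380
0     s1      283       67         268    551
sort by battery:
  sensor  reading  battery  battery_x4  total
0     s1      283       67         268    551
8     s2       20       90         360    380
value at position 0, column 'total' → 551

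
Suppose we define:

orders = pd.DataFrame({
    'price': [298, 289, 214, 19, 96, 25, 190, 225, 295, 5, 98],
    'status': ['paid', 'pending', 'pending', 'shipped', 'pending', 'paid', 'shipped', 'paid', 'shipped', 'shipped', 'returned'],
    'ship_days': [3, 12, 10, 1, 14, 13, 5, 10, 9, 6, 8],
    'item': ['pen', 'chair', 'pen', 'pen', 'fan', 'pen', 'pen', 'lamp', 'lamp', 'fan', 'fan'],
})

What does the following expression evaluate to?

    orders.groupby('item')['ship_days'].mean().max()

12.0

group by item, mean of ship_days:
item
chair    12.000000
fan       9.333333
lamp      9.500000
pen       6.400000
Name: ship_days, dtype: float64
Hence 12.0.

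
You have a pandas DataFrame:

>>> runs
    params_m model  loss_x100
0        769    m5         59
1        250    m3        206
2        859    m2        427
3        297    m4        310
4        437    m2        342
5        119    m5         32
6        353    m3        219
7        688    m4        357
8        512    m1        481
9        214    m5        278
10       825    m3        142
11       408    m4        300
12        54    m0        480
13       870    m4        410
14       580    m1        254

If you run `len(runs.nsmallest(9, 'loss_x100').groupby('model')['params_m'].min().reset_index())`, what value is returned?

4

take 9 rows with smallest loss_x100:
    params_m model  loss_x100
5        119    m5         32
0        769    m5         59
10       825    m3        142
1        250    m3        206
6        353    m3        219
14       580    m1        254
9        214    m5        278
11       408    m4        300
3        297    m4        310
group by model, min of params_m:
model
m1    580
m3    250
m4    297
m5    119
Name: params_m, dtype: int64
reset_index():
  model  params_m
0    m1       580
1    m3       250
2    m4       297
3    m5       119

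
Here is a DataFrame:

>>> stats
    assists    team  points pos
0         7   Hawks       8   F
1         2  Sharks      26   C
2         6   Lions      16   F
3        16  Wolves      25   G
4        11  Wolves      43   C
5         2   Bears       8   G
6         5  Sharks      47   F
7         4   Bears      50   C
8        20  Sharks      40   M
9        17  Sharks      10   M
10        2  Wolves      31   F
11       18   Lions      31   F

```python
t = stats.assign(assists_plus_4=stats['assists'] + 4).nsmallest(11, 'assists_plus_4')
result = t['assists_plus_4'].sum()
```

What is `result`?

134

add column assists_plus_4 = stats['assists'] + 4:
    assists    team  points pos  assists_plus_4
0         7   Hawks       8   F              11
1         2  Sharks      26   C               6
2         6   Lions      16   F              10
3        16  Wolves      25   G              20
4        11  Wolves      43   C              15
5         2   Bears       8   G               6
6         5  Sharks      47   F               9
7         4   Bears      50   C               8
8        20  Sharks      40   M              24
9        17  Sharks      10   M              21
10        2  Wolves      31   F               6
11       18   Lions      31   F              22
take 11 rows with smallest assists_plus_4:
    assists    team  points pos  assists_plus_4
1         2  Sharks      26   C               6
5         2   Bears       8   G               6
10        2  Wolves      31   F               6
7         4   Bears      50   C               8
6         5  Sharks      47   F               9
2         6   Lions      16   F              10
0         7   Hawks       8   F              11
4        11  Wolves      43   C              15
3        16  Wolves      25   G              20
9        17  Sharks      10   M              21
11       18   Lions      31   F              22
sum of column 'assists_plus_4' → 134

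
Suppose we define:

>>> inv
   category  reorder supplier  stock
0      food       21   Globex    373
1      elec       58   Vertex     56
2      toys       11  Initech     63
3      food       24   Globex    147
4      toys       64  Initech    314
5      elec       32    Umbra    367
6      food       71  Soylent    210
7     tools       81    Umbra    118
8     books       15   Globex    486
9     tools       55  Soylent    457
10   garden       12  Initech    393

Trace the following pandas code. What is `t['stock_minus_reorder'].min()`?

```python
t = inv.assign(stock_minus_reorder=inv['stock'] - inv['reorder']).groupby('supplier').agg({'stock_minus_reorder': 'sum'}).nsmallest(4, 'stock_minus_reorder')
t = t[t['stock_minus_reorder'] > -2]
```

add column stock_minus_reorder = inv['stock'] - inv['reorder']:
   category  reorder supplier  stock  stock_minus_reorder
0      food       21   Globex    373                  352
1      elec       58   Vertex     56                   -2
2      toys       11  Initech     63                   52
3      food       24   Globex    147                  123
4      toys       64  Initech    314                  250
5      elec       32    Umbra    367                  335
6      food       71  Soylent    210                  139
7     tools       81    Umbra    118                   37
8     books       15   Globex    486                  471
9     tools       55  Soylent    457                  402
10   garden       12  Initech    393                  381
group by supplier, sum of stock_minus_reorder:
          stock_minus_reorder
supplier                     
Globex                    946
Initech                   683
Soylent                   541
Umbra                     372
Vertex                     -2
take 4 rows with smallest stock_minus_reorder:
          stock_minus_reorder
supplier                     
Vertex                     -2
Umbra                     372
Soylent                   541
Initech                   683
filter rows where stock_minus_reorder > -2:
          stock_minus_reorder
supplier                     
Umbra                     372
Soylent                   541
Initech                   683

372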